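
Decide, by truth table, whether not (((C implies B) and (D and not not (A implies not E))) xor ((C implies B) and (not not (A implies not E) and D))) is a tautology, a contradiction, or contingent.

tautology

  A   |   B   |   C   |   D   |   E   ||   φ  
 True |  True |  True |  True |  True ||  True
 True |  True |  True |  True | False ||  True
 True |  True |  True | False |  True ||  True
 True |  True |  True | False | False ||  True
 True |  True | False |  True |  True ||  True
 True |  True | False |  True | False ||  True
 True |  True | False | False |  True ||  True
 True |  True | False | False | False ||  True
 True | False |  True |  True |  True ||  True
 True | False |  True |  True | False ||  True
 True | False |  True | False |  True ||  True
 True | False |  True | False | False ||  True
 True | False | False |  True |  True ||  True
 True | False | False |  True | False ||  True
 True | False | False | False |  True ||  True
 True | False | False | False | False ||  True
False |  True |  True |  True |  True ||  True
False |  True |  True |  True | False ||  True
False |  True |  True | False |  True ||  True
False |  True |  True | False | False ||  True
False |  True | False |  True |  True ||  True
False |  True | False |  True | False ||  True
False |  True | False | False |  True ||  True
False |  True | False | False | False ||  True
False | False |  True |  True |  True ||  True
False | False |  True |  True | False ||  True
False | False |  True | False |  True ||  True
False | False |  True | False | False ||  True
False | False | False |  True |  True ||  True
False | False | False |  True | False ||  True
False | False | False | False |  True ||  True
False | False | False | False | False ||  True
Every row is True, so the formula is a tautology.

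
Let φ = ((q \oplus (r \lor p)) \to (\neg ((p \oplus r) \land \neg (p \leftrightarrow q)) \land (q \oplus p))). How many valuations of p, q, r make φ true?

6

p  q  r  |  (r \lor p)  (q \oplus (r \lor p))  (p \oplus r)  (p \leftrightarrow q)  \neg (p \leftrightarrow q)  (q \oplus p)  φ
1  1  1  |      1                 0                 0                  1                        0                    0        1
1  1  0  |      1                 0                 1                  1                        0                    0        1
1  0  1  |      1                 1                 0                  0                        1                    1        1
1  0  0  |      1                 1                 1                  0                        1                    1        0
0  1  1  |      1                 0                 1                  0                        1                    1        1
0  1  0  |      0                 1                 0                  0                        1                    1        1
0  0  1  |      1                 1                 1                  1                        0                    0        0
0  0  0  |      0                 0                 0                  1                        0                    0        1
The formula is true on 6 of the 8 rows.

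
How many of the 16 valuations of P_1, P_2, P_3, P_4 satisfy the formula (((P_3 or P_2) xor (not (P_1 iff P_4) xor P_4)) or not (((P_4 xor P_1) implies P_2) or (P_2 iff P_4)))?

9

P_1 | P_2 | P_3 | P_4 || (P_3 or P_2) | (P_1 iff P_4) | not (P_1 iff P_4) | (not (P_1 iff P_4) xor P_4) | (P_4 xor P_1) | ((P_4 xor P_1) implies P_2) | (P_2 iff P_4) | φ
 T  |  T  |  T  |  T  ||      T       |       T       |         F         |              T              |       F       |              T              |       T       | F
 T  |  T  |  T  |  F  ||      T       |       F       |         T         |              T              |       T       |              T              |       F       | F
 T  |  T  |  F  |  T  ||      T       |       T       |         F         |              T              |       F       |              T              |       T       | F
 T  |  T  |  F  |  F  ||      T       |       F       |         T         |              T              |       T       |              T              |       F       | F
 T  |  F  |  T  |  T  ||      T       |       T       |         F         |              T              |       F       |              T              |       F       | F
 T  |  F  |  T  |  F  ||      T       |       F       |         T         |              T              |       T       |              F              |       T       | F
 T  |  F  |  F  |  T  ||      F       |       T       |         F         |              T              |       F       |              T              |       F       | T
 T  |  F  |  F  |  F  ||      F       |       F       |         T         |              T              |       T       |              F              |       T       | T
 F  |  T  |  T  |  T  ||      T       |       F       |         T         |              F              |       T       |              T              |       T       | T
 F  |  T  |  T  |  F  ||      T       |       T       |         F         |              F              |       F       |              T              |       F       | T
 F  |  T  |  F  |  T  ||      T       |       F       |         T         |              F              |       T       |              T              |       T       | T
 F  |  T  |  F  |  F  ||      T       |       T       |         F         |              F              |       F       |              T              |       F       | T
 F  |  F  |  T  |  T  ||      T       |       F       |         T         |              F              |       T       |              F              |       F       | T
 F  |  F  |  T  |  F  ||      T       |       T       |         F         |              F              |       F       |              T              |       T       | T
 F  |  F  |  F  |  T  ||      F       |       F       |         T         |              F              |       T       |              F              |       F       | T
 F  |  F  |  F  |  F  ||      F       |       T       |         F         |              F              |       F       |              T              |       T       | F
The formula is true on 9 of the 16 rows.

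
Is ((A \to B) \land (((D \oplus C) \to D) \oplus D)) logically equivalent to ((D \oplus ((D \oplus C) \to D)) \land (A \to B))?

equivalent

A  B  C  D  |  φ  ψ
T  T  T  T  |  F  F
T  T  T  F  |  F  F
T  T  F  T  |  F  F
T  T  F  F  |  T  T
T  F  T  T  |  F  F
T  F  T  F  |  F  F
T  F  F  T  |  F  F
T  F  F  F  |  F  F
F  T  T  T  |  F  F
F  T  T  F  |  F  F
F  T  F  T  |  F  F
F  T  F  F  |  T  T
F  F  T  T  |  F  F
F  F  T  F  |  F  F
F  F  F  T  |  F  F
F  F  F  F  |  T  T
The columns for φ and ψ agree on every row, so they are logically equivalent.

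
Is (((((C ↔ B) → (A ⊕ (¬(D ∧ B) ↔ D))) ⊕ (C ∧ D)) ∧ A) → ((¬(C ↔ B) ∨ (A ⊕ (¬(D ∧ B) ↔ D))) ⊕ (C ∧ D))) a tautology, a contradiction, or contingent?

A | B | C | D || φ
T | T | T | T || T
T | T | T | F || T
T | T | F | T || T
T | T | F | F || T
T | F | T | T || T
T | F | T | F || T
T | F | F | T || T
T | F | F | F || T
F | T | T | T || T
F | T | T | F || T
F | T | F | T || T
F | T | F | F || T
F | F | T | T || T
F | F | T | F || T
F | F | F | T || T
F | F | F | F || T
Every row is T, so the formula is a tautology.

tautology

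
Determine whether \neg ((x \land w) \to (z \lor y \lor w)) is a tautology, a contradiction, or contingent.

x | y | z | w || (x \land w) | (z \lor y \lor w) | φ
F | F | F | F ||      F      |         F         | F
F | F | F | T ||      F      |         T         | F
F | F | T | F ||      F      |         T         | F
F | F | T | T ||      F      |         T         | F
F | T | F | F ||      F      |         T         | F
F | T | F | T ||      F      |         T         | F
F | T | T | F ||      F      |         T         | F
F | T | T | T ||      F      |         T         | F
T | F | F | F ||      F      |         F         | F
T | F | F | T ||      T      |         T         | F
T | F | T | F ||      F      |         T         | F
T | F | T | T ||      T      |         T         | F
T | T | F | F ||      F      |         T         | F
T | T | F | T ||      T      |         T         | F
T | T | T | F ||      F      |         T         | F
T | T | T | T ||      T      |         T         | F
Every row is F, so the formula is a contradiction.

contradiction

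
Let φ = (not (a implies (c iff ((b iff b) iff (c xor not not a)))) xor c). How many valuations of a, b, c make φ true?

4

a | b | c || φ
T | T | T || F
T | T | F || T
T | F | T || F
T | F | F || T
F | T | T || T
F | T | F || F
F | F | T || T
F | F | F || F
The formula is true on 4 of the 8 rows.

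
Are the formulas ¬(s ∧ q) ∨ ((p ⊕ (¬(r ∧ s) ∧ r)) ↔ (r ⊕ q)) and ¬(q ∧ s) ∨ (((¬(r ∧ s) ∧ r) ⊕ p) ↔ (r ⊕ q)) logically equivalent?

equivalent

p  q  r  s  |  φ  ψ
T  T  T  T  |  F  F
T  T  T  F  |  T  T
T  T  F  T  |  T  T
T  T  F  F  |  T  T
T  F  T  T  |  T  T
T  F  T  F  |  T  T
T  F  F  T  |  T  T
T  F  F  F  |  T  T
F  T  T  T  |  T  T
F  T  T  F  |  T  T
F  T  F  T  |  F  F
F  T  F  F  |  T  T
F  F  T  T  |  T  T
F  F  T  F  |  T  T
F  F  F  T  |  T  T
F  F  F  F  |  T  T
The columns for φ and ψ agree on every row, so they are logically equivalent.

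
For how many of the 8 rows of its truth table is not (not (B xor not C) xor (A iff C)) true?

4

A | B | C | φ
- | - | - | -
F | F | F | F
F | F | T | F
F | T | F | T
F | T | T | T
T | F | F | T
T | F | T | T
T | T | F | F
T | T | T | F
The formula is true on 4 of the 8 rows.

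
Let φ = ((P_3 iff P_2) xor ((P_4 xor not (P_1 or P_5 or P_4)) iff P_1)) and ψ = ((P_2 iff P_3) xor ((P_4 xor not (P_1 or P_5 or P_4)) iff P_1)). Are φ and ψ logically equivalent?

P_1 | P_2 | P_3 | P_4 | P_5 || φ | ψ
 1  |  1  |  1  |  1  |  1  || 0 | 0
 1  |  1  |  1  |  1  |  0  || 0 | 0
 1  |  1  |  1  |  0  |  1  || 1 | 1
 1  |  1  |  1  |  0  |  0  || 1 | 1
 1  |  1  |  0  |  1  |  1  || 1 | 1
 1  |  1  |  0  |  1  |  0  || 1 | 1
 1  |  1  |  0  |  0  |  1  || 0 | 0
 1  |  1  |  0  |  0  |  0  || 0 | 0
 1  |  0  |  1  |  1  |  1  || 1 | 1
 1  |  0  |  1  |  1  |  0  || 1 | 1
 1  |  0  |  1  |  0  |  1  || 0 | 0
 1  |  0  |  1  |  0  |  0  || 0 | 0
 1  |  0  |  0  |  1  |  1  || 0 | 0
 1  |  0  |  0  |  1  |  0  || 0 | 0
 1  |  0  |  0  |  0  |  1  || 1 | 1
 1  |  0  |  0  |  0  |  0  || 1 | 1
 0  |  1  |  1  |  1  |  1  || 1 | 1
 0  |  1  |  1  |  1  |  0  || 1 | 1
 0  |  1  |  1  |  0  |  1  || 0 | 0
 0  |  1  |  1  |  0  |  0  || 1 | 1
 0  |  1  |  0  |  1  |  1  || 0 | 0
 0  |  1  |  0  |  1  |  0  || 0 | 0
 0  |  1  |  0  |  0  |  1  || 1 | 1
 0  |  1  |  0  |  0  |  0  || 0 | 0
 0  |  0  |  1  |  1  |  1  || 0 | 0
 0  |  0  |  1  |  1  |  0  || 0 | 0
 0  |  0  |  1  |  0  |  1  || 1 | 1
 0  |  0  |  1  |  0  |  0  || 0 | 0
 0  |  0  |  0  |  1  |  1  || 1 | 1
 0  |  0  |  0  |  1  |  0  || 1 | 1
 0  |  0  |  0  |  0  |  1  || 0 | 0
 0  |  0  |  0  |  0  |  0  || 1 | 1
The columns for φ and ψ agree on every row, so they are logically equivalent.

equivalent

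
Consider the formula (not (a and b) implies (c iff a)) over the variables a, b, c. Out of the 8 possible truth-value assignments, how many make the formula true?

  a   |   b   |   c   | (a and b) | not (a and b) | (c iff a) |   φ  
----- | ----- | ----- | --------- | ------------- | --------- | -----
 True |  True |  True |    True   |     False     |    True   |  True
 True |  True | False |    True   |     False     |   False   |  True
 True | False |  True |   False   |      True     |    True   |  True
 True | False | False |   False   |      True     |   False   | False
False |  True |  True |   False   |      True     |   False   | False
False |  True | False |   False   |      True     |    True   |  True
False | False |  True |   False   |      True     |   False   | False
False | False | False |   False   |      True     |    True   |  True
The formula is true on 5 of the 8 rows.

5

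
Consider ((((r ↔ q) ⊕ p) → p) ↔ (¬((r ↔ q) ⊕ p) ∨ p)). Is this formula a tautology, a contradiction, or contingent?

p | q | r || φ
T | T | T || T
T | T | F || T
T | F | T || T
T | F | F || T
F | T | T || T
F | T | F || T
F | F | T || T
F | F | F || T
Every row is T, so the formula is a tautology.

tautology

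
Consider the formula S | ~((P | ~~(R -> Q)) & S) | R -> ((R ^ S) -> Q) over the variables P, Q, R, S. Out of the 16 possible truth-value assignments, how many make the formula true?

P  Q  R  S  |  φ
1  1  1  1  |  1
1  1  1  0  |  1
1  1  0  1  |  1
1  1  0  0  |  1
1  0  1  1  |  1
1  0  1  0  |  0
1  0  0  1  |  0
1  0  0  0  |  1
0  1  1  1  |  1
0  1  1  0  |  1
0  1  0  1  |  1
0  1  0  0  |  1
0  0  1  1  |  1
0  0  1  0  |  0
0  0  0  1  |  0
0  0  0  0  |  1
The formula is true on 12 of the 16 rows.

12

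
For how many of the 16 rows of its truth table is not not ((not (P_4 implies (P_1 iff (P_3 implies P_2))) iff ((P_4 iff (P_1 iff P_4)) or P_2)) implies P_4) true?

14

P_1 | P_2 | P_3 | P_4 | φ
--- | --- | --- | --- | -
 0  |  0  |  0  |  0  | 0
 0  |  0  |  0  |  1  | 1
 0  |  0  |  1  |  0  | 0
 0  |  0  |  1  |  1  | 1
 0  |  1  |  0  |  0  | 1
 0  |  1  |  0  |  1  | 1
 0  |  1  |  1  |  0  | 1
 0  |  1  |  1  |  1  | 1
 1  |  0  |  0  |  0  | 1
 1  |  0  |  0  |  1  | 1
 1  |  0  |  1  |  0  | 1
 1  |  0  |  1  |  1  | 1
 1  |  1  |  0  |  0  | 1
 1  |  1  |  0  |  1  | 1
 1  |  1  |  1  |  0  | 1
 1  |  1  |  1  |  1  | 1
The formula is true on 14 of the 16 rows.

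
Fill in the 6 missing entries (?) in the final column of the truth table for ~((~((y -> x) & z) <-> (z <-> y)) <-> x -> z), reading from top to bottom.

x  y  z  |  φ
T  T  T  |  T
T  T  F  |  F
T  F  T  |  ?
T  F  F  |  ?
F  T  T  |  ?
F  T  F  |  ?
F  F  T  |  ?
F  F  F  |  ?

Row x=T, y=F, z=T: (~((y -> x) & z) <-> (z <-> y)) = T, (x -> z) = T, ((~((y -> x) & z) <-> (z <-> y)) <-> x -> z) = T, so the formula = F.
Row x=T, y=F, z=F: (~((y -> x) & z) <-> (z <-> y)) = T, (x -> z) = F, ((~((y -> x) & z) <-> (z <-> y)) <-> x -> z) = F, so the formula = T.
Row x=F, y=T, z=T: (~((y -> x) & z) <-> (z <-> y)) = T, (x -> z) = T, ((~((y -> x) & z) <-> (z <-> y)) <-> x -> z) = T, so the formula = F.
Row x=F, y=T, z=F: (~((y -> x) & z) <-> (z <-> y)) = F, (x -> z) = T, ((~((y -> x) & z) <-> (z <-> y)) <-> x -> z) = F, so the formula = T.
Row x=F, y=F, z=T: (~((y -> x) & z) <-> (z <-> y)) = T, (x -> z) = T, ((~((y -> x) & z) <-> (z <-> y)) <-> x -> z) = T, so the formula = F.
Row x=F, y=F, z=F: (~((y -> x) & z) <-> (z <-> y)) = T, (x -> z) = T, ((~((y -> x) & z) <-> (z <-> y)) <-> x -> z) = T, so the formula = F.

F, T, F, T, F, F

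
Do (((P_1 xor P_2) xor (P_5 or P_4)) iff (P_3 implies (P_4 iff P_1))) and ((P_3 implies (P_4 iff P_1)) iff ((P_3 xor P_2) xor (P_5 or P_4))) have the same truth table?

not equivalent

P_1  P_2  P_3  P_4  P_5  |  φ  ψ
 1    1    1    1    1   |  1  1
 1    1    1    1    0   |  1  1
 1    1    1    0    1   |  0  0
 1    1    1    0    0   |  1  1
 1    1    0    1    1   |  1  0
 1    1    0    1    0   |  1  0
 1    1    0    0    1   |  1  0
 1    1    0    0    0   |  0  1
 1    0    1    1    1   |  0  0
 1    0    1    1    0   |  0  0
 1    0    1    0    1   |  1  1
 1    0    1    0    0   |  0  0
 1    0    0    1    1   |  0  1
 1    0    0    1    0   |  0  1
 1    0    0    0    1   |  0  1
 1    0    0    0    0   |  1  0
 0    1    1    1    1   |  1  0
 0    1    1    1    0   |  1  0
 0    1    1    0    1   |  0  1
 0    1    1    0    0   |  1  0
 0    1    0    1    1   |  0  0
 0    1    0    1    0   |  0  0
 0    1    0    0    1   |  0  0
 0    1    0    0    0   |  1  1
 0    0    1    1    1   |  0  1
 0    0    1    1    0   |  0  1
 0    0    1    0    1   |  1  0
 0    0    1    0    0   |  0  1
 0    0    0    1    1   |  1  1
 0    0    0    1    0   |  1  1
 0    0    0    0    1   |  1  1
 0    0    0    0    0   |  0  0
The columns differ at P_1=1, P_2=1, P_3=0, P_4=1, P_5=1 (φ=1, ψ=0), so they are not equivalent.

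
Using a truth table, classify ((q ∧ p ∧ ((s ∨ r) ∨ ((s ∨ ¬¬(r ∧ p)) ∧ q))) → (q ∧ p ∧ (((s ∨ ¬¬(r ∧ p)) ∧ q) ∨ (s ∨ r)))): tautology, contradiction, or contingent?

tautology

  p   |   q   |   r   |   s   || (s ∨ r) | (r ∧ p) | ¬(r ∧ p) | ¬¬(r ∧ p) | (s ∨ ¬¬(r ∧ p)) | ((s ∨ ¬¬(r ∧ p)) ∧ q) |   φ  
False | False | False | False ||  False  |  False  |   True   |   False   |      False      |         False         |  True
False | False | False |  True ||   True  |  False  |   True   |   False   |       True      |         False         |  True
False | False |  True | False ||   True  |  False  |   True   |   False   |      False      |         False         |  True
False | False |  True |  True ||   True  |  False  |   True   |   False   |       True      |         False         |  True
False |  True | False | False ||  False  |  False  |   True   |   False   |      False      |         False         |  True
False |  True | False |  True ||   True  |  False  |   True   |   False   |       True      |          True         |  True
False |  True |  True | False ||   True  |  False  |   True   |   False   |      False      |         False         |  True
False |  True |  True |  True ||   True  |  False  |   True   |   False   |       True      |          True         |  True
 True | False | False | False ||  False  |  False  |   True   |   False   |      False      |         False         |  True
 True | False | False |  True ||   True  |  False  |   True   |   False   |       True      |         False         |  True
 True | False |  True | False ||   True  |   True  |  False   |    True   |       True      |         False         |  True
 True | False |  True |  True ||   True  |   True  |  False   |    True   |       True      |         False         |  True
 True |  True | False | False ||  False  |  False  |   True   |   False   |      False      |         False         |  True
 True |  True | False |  True ||   True  |  False  |   True   |   False   |       True      |          True         |  True
 True |  True |  True | False ||   True  |   True  |  False   |    True   |       True      |          True         |  True
 True |  True |  True |  True ||   True  |   True  |  False   |    True   |       True      |          True         |  True
Every row is True, so the formula is a tautology.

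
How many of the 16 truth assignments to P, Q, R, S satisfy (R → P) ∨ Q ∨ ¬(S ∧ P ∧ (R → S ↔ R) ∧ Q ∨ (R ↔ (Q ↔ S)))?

P  Q  R  S  |  (R → P)  (S ∧ P)  (R → S)  ((R → S) ↔ R)  (((R → S) ↔ R) ∧ Q)  (Q ↔ S)  (R ↔ (Q ↔ S))  φ
T  T  T  T  |     T        T        T           T                 T              T           T        T
T  T  T  F  |     T        F        F           F                 F              F           F        T
T  T  F  T  |     T        T        T           F                 F              T           F        T
T  T  F  F  |     T        F        T           F                 F              F           T        T
T  F  T  T  |     T        T        T           T                 F              F           F        T
T  F  T  F  |     T        F        F           F                 F              T           T        T
T  F  F  T  |     T        T        T           F                 F              F           T        T
T  F  F  F  |     T        F        T           F                 F              T           F        T
F  T  T  T  |     F        F        T           T                 T              T           T        T
F  T  T  F  |     F        F        F           F                 F              F           F        T
F  T  F  T  |     T        F        T           F                 F              T           F        T
F  T  F  F  |     T        F        T           F                 F              F           T        T
F  F  T  T  |     F        F        T           T                 F              F           F        T
F  F  T  F  |     F        F        F           F                 F              T           T        F
F  F  F  T  |     T        F        T           F                 F              F           T        T
F  F  F  F  |     T        F        T           F                 F              T           F        T
The formula is true on 15 of the 16 rows.

15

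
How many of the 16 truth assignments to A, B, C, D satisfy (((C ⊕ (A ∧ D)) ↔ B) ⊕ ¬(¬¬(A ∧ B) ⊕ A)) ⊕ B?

  A   |   B   |   C   |   D   | (A ∧ D) | (C ⊕ (A ∧ D)) | ((C ⊕ (A ∧ D)) ↔ B) | (A ∧ B) | ¬(A ∧ B) | ¬¬(A ∧ B) | (¬¬(A ∧ B) ⊕ A) | ¬(¬¬(A ∧ B) ⊕ A) |   φ  
----- | ----- | ----- | ----- | ------- | ------------- | ------------------- | ------- | -------- | --------- | --------------- | ---------------- | -----
False | False | False | False |  False  |     False     |         True        |  False  |   True   |   False   |      False      |       True       | False
False | False | False |  True |  False  |     False     |         True        |  False  |   True   |   False   |      False      |       True       | False
False | False |  True | False |  False  |      True     |        False        |  False  |   True   |   False   |      False      |       True       |  True
False | False |  True |  True |  False  |      True     |        False        |  False  |   True   |   False   |      False      |       True       |  True
False |  True | False | False |  False  |     False     |        False        |  False  |   True   |   False   |      False      |       True       | False
False |  True | False |  True |  False  |     False     |        False        |  False  |   True   |   False   |      False      |       True       | False
False |  True |  True | False |  False  |      True     |         True        |  False  |   True   |   False   |      False      |       True       |  True
False |  True |  True |  True |  False  |      True     |         True        |  False  |   True   |   False   |      False      |       True       |  True
 True | False | False | False |  False  |     False     |         True        |  False  |   True   |   False   |       True      |      False       |  True
 True | False | False |  True |   True  |      True     |        False        |  False  |   True   |   False   |       True      |      False       | False
 True | False |  True | False |  False  |      True     |        False        |  False  |   True   |   False   |       True      |      False       | False
 True | False |  True |  True |   True  |     False     |         True        |  False  |   True   |   False   |       True      |      False       |  True
 True |  True | False | False |  False  |     False     |        False        |   True  |  False   |    True   |      False      |       True       | False
 True |  True | False |  True |   True  |      True     |         True        |   True  |  False   |    True   |      False      |       True       |  True
 True |  True |  True | False |  False  |      True     |         True        |   True  |  False   |    True   |      False      |       True       |  True
 True |  True |  True |  True |   True  |     False     |        False        |   True  |  False   |    True   |      False      |       True       | False
The formula is true on 8 of the 16 rows.

8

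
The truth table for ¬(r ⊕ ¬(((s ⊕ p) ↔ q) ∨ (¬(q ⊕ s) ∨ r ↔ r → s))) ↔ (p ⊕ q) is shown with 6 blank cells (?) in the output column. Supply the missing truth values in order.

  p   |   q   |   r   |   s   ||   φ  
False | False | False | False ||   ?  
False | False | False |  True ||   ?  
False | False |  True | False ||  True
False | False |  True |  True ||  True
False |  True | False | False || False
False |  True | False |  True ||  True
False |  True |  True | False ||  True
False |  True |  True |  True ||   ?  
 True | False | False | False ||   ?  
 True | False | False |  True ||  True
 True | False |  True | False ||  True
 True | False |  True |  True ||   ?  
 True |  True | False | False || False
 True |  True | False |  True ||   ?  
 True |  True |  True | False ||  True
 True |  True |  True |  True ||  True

Row p=False, q=False, r=False, s=False: ¬(r ⊕ ¬(((s ⊕ p) ↔ q) ∨ (¬(q ⊕ s) ∨ r ↔ r → s))) = True, (p ⊕ q) = False, so the formula = False.
Row p=False, q=False, r=False, s=True: ¬(r ⊕ ¬(((s ⊕ p) ↔ q) ∨ (¬(q ⊕ s) ∨ r ↔ r → s))) = False, (p ⊕ q) = False, so the formula = True.
Row p=False, q=True, r=True, s=True: ¬(r ⊕ ¬(((s ⊕ p) ↔ q) ∨ (¬(q ⊕ s) ∨ r ↔ r → s))) = False, (p ⊕ q) = True, so the formula = False.
Row p=True, q=False, r=False, s=False: ¬(r ⊕ ¬(((s ⊕ p) ↔ q) ∨ (¬(q ⊕ s) ∨ r ↔ r → s))) = True, (p ⊕ q) = True, so the formula = True.
Row p=True, q=False, r=True, s=True: ¬(r ⊕ ¬(((s ⊕ p) ↔ q) ∨ (¬(q ⊕ s) ∨ r ↔ r → s))) = False, (p ⊕ q) = True, so the formula = False.
Row p=True, q=True, r=False, s=True: ¬(r ⊕ ¬(((s ⊕ p) ↔ q) ∨ (¬(q ⊕ s) ∨ r ↔ r → s))) = True, (p ⊕ q) = False, so the formula = False.

False, True, False, True, False, False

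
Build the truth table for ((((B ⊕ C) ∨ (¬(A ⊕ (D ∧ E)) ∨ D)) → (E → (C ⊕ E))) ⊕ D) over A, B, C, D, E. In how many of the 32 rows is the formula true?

17

A | B | C | D | E | φ
- | - | - | - | - | -
1 | 1 | 1 | 1 | 1 | 1
1 | 1 | 1 | 1 | 0 | 0
1 | 1 | 1 | 0 | 1 | 1
1 | 1 | 1 | 0 | 0 | 1
1 | 1 | 0 | 1 | 1 | 0
1 | 1 | 0 | 1 | 0 | 0
1 | 1 | 0 | 0 | 1 | 1
1 | 1 | 0 | 0 | 0 | 1
1 | 0 | 1 | 1 | 1 | 1
1 | 0 | 1 | 1 | 0 | 0
1 | 0 | 1 | 0 | 1 | 0
1 | 0 | 1 | 0 | 0 | 1
1 | 0 | 0 | 1 | 1 | 0
1 | 0 | 0 | 1 | 0 | 0
1 | 0 | 0 | 0 | 1 | 1
1 | 0 | 0 | 0 | 0 | 1
0 | 1 | 1 | 1 | 1 | 1
0 | 1 | 1 | 1 | 0 | 0
0 | 1 | 1 | 0 | 1 | 0
0 | 1 | 1 | 0 | 0 | 1
0 | 1 | 0 | 1 | 1 | 0
0 | 1 | 0 | 1 | 0 | 0
0 | 1 | 0 | 0 | 1 | 1
0 | 1 | 0 | 0 | 0 | 1
0 | 0 | 1 | 1 | 1 | 1
0 | 0 | 1 | 1 | 0 | 0
0 | 0 | 1 | 0 | 1 | 0
0 | 0 | 1 | 0 | 0 | 1
0 | 0 | 0 | 1 | 1 | 0
0 | 0 | 0 | 1 | 0 | 0
0 | 0 | 0 | 0 | 1 | 1
0 | 0 | 0 | 0 | 0 | 1
The formula is true on 17 of the 32 rows.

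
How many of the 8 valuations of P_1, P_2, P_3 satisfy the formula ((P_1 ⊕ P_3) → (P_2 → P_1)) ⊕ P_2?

5

P_1  P_2  P_3  |  (P_1 ⊕ P_3)  (P_2 → P_1)  ((P_1 ⊕ P_3) → (P_2 → P_1))  φ
 0    0    0   |       0            1                    1               1
 0    0    1   |       1            1                    1               1
 0    1    0   |       0            0                    1               0
 0    1    1   |       1            0                    0               1
 1    0    0   |       1            1                    1               1
 1    0    1   |       0            1                    1               1
 1    1    0   |       1            1                    1               0
 1    1    1   |       0            1                    1               0
The formula is true on 5 of the 8 rows.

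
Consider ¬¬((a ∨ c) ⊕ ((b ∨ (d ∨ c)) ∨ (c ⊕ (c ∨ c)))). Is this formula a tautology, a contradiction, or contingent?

contingent

a | b | c | d || φ
F | F | F | F || F
F | F | F | T || T
F | F | T | F || F
F | F | T | T || F
F | T | F | F || T
F | T | F | T || T
F | T | T | F || F
F | T | T | T || F
T | F | F | F || T
T | F | F | T || F
T | F | T | F || F
T | F | T | T || F
T | T | F | F || F
T | T | F | T || F
T | T | T | F || F
T | T | T | T || F
4 of 16 rows are T, so the formula is contingent.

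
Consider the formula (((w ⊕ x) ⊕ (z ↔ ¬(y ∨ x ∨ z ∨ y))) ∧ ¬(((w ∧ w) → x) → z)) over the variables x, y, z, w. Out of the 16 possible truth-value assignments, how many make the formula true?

x  y  z  w  |  (w ⊕ x)  (y ∨ x ∨ z ∨ y)  ¬(y ∨ x ∨ z ∨ y)  (z ↔ ¬(y ∨ x ∨ z ∨ y))  (w ∧ w)  ((w ∧ w) → x)  (((w ∧ w) → x) → z)  ¬(((w ∧ w) → x) → z)  φ
1  1  1  1  |     0            1                0                    0                1           1                 1                    0            0
1  1  1  0  |     1            1                0                    0                0           1                 1                    0            0
1  1  0  1  |     0            1                0                    1                1           1                 0                    1            1
1  1  0  0  |     1            1                0                    1                0           1                 0                    1            0
1  0  1  1  |     0            1                0                    0                1           1                 1                    0            0
1  0  1  0  |     1            1                0                    0                0           1                 1                    0            0
1  0  0  1  |     0            1                0                    1                1           1                 0                    1            1
1  0  0  0  |     1            1                0                    1                0           1                 0                    1            0
0  1  1  1  |     1            1                0                    0                1           0                 1                    0            0
0  1  1  0  |     0            1                0                    0                0           1                 1                    0            0
0  1  0  1  |     1            1                0                    1                1           0                 1                    0            0
0  1  0  0  |     0            1                0                    1                0           1                 0                    1            1
0  0  1  1  |     1            1                0                    0                1           0                 1                    0            0
0  0  1  0  |     0            1                0                    0                0           1                 1                    0            0
0  0  0  1  |     1            0                1                    0                1           0                 1                    0            0
0  0  0  0  |     0            0                1                    0                0           1                 0                    1            0
The formula is true on 3 of the 16 rows.

3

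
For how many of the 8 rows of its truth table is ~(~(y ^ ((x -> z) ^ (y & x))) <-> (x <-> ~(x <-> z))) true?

x | y | z | φ
- | - | - | -
1 | 1 | 1 | 0
1 | 1 | 0 | 0
1 | 0 | 1 | 0
1 | 0 | 0 | 0
0 | 1 | 1 | 1
0 | 1 | 0 | 0
0 | 0 | 1 | 0
0 | 0 | 0 | 1
The formula is true on 2 of the 8 rows.

2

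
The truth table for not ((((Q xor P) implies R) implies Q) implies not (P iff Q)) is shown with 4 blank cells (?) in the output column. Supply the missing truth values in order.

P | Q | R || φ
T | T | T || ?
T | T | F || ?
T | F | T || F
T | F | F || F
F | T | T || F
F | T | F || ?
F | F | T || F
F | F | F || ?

Row P=T, Q=T, R=T: (((Q xor P) implies R) implies Q) = T, not (P iff Q) = F, ((((Q xor P) implies R) implies Q) implies not (P iff Q)) = F, so the formula = T.
Row P=T, Q=T, R=F: (((Q xor P) implies R) implies Q) = T, not (P iff Q) = F, ((((Q xor P) implies R) implies Q) implies not (P iff Q)) = F, so the formula = T.
Row P=F, Q=T, R=F: (((Q xor P) implies R) implies Q) = T, not (P iff Q) = T, ((((Q xor P) implies R) implies Q) implies not (P iff Q)) = T, so the formula = F.
Row P=F, Q=F, R=F: (((Q xor P) implies R) implies Q) = F, not (P iff Q) = F, ((((Q xor P) implies R) implies Q) implies not (P iff Q)) = T, so the formula = F.

T, T, F, F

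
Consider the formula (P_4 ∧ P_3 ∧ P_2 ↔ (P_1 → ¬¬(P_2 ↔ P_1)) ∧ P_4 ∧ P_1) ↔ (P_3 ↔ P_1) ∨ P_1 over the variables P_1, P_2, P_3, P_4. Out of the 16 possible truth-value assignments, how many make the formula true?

12

P_1 | P_2 | P_3 | P_4 || (P_4 ∧ P_3 ∧ P_2) | (P_2 ↔ P_1) | ¬(P_2 ↔ P_1) | ¬¬(P_2 ↔ P_1) | (P_1 → ¬¬(P_2 ↔ P_1)) | (P_3 ↔ P_1) | ((P_3 ↔ P_1) ∨ P_1) | φ
 T  |  T  |  T  |  T  ||         T         |      T      |      F       |       T       |           T           |      T      |          T          | T
 T  |  T  |  T  |  F  ||         F         |      T      |      F       |       T       |           T           |      T      |          T          | T
 T  |  T  |  F  |  T  ||         F         |      T      |      F       |       T       |           T           |      F      |          T          | F
 T  |  T  |  F  |  F  ||         F         |      T      |      F       |       T       |           T           |      F      |          T          | T
 T  |  F  |  T  |  T  ||         F         |      F      |      T       |       F       |           F           |      T      |          T          | T
 T  |  F  |  T  |  F  ||         F         |      F      |      T       |       F       |           F           |      T      |          T          | T
 T  |  F  |  F  |  T  ||         F         |      F      |      T       |       F       |           F           |      F      |          T          | T
 T  |  F  |  F  |  F  ||         F         |      F      |      T       |       F       |           F           |      F      |          T          | T
 F  |  T  |  T  |  T  ||         T         |      F      |      T       |       F       |           T           |      F      |          F          | T
 F  |  T  |  T  |  F  ||         F         |      F      |      T       |       F       |           T           |      F      |          F          | F
 F  |  T  |  F  |  T  ||         F         |      F      |      T       |       F       |           T           |      T      |          T          | T
 F  |  T  |  F  |  F  ||         F         |      F      |      T       |       F       |           T           |      T      |          T          | T
 F  |  F  |  T  |  T  ||         F         |      T      |      F       |       T       |           T           |      F      |          F          | F
 F  |  F  |  T  |  F  ||         F         |      T      |      F       |       T       |           T           |      F      |          F          | F
 F  |  F  |  F  |  T  ||         F         |      T      |      F       |       T       |           T           |      T      |          T          | T
 F  |  F  |  F  |  F  ||         F         |      T      |      F       |       T       |           T           |      T      |          T          | T
The formula is true on 12 of the 16 rows.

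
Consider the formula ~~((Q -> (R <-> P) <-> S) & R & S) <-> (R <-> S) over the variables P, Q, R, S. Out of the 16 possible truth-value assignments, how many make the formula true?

  P   |   Q   |   R   |   S   ||   φ  
 True |  True |  True |  True ||  True
 True |  True |  True | False ||  True
 True |  True | False |  True ||  True
 True |  True | False | False || False
 True | False |  True |  True ||  True
 True | False |  True | False ||  True
 True | False | False |  True ||  True
 True | False | False | False || False
False |  True |  True |  True || False
False |  True |  True | False ||  True
False |  True | False |  True ||  True
False |  True | False | False || False
False | False |  True |  True ||  True
False | False |  True | False ||  True
False | False | False |  True ||  True
False | False | False | False || False
The formula is true on 11 of the 16 rows.

11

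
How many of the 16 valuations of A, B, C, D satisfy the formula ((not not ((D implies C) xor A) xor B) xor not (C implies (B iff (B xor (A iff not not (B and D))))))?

A | B | C | D | φ
- | - | - | - | -
T | T | T | T | F
T | T | T | F | T
T | T | F | T | F
T | T | F | F | T
T | F | T | T | F
T | F | T | F | F
T | F | F | T | T
T | F | F | F | F
F | T | T | T | F
F | T | T | F | T
F | T | F | T | T
F | T | F | F | F
F | F | T | T | F
F | F | T | F | F
F | F | F | T | F
F | F | F | F | T
The formula is true on 6 of the 16 rows.

6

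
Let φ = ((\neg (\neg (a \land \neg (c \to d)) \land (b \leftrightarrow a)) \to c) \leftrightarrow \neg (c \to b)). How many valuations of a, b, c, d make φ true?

8

a  b  c  d  |  (c \to d)  \neg (c \to d)  (a \land \neg (c \to d))  (b \leftrightarrow a)  (c \to b)  \neg (c \to b)  φ
T  T  T  T  |      T            F                    F                        T                T            F         F
T  T  T  F  |      F            T                    T                        T                T            F         F
T  T  F  T  |      T            F                    F                        T                T            F         F
T  T  F  F  |      T            F                    F                        T                T            F         F
T  F  T  T  |      T            F                    F                        F                F            T         T
T  F  T  F  |      F            T                    T                        F                F            T         T
T  F  F  T  |      T            F                    F                        F                T            F         T
T  F  F  F  |      T            F                    F                        F                T            F         T
F  T  T  T  |      T            F                    F                        F                T            F         F
F  T  T  F  |      F            T                    F                        F                T            F         F
F  T  F  T  |      T            F                    F                        F                T            F         T
F  T  F  F  |      T            F                    F                        F                T            F         T
F  F  T  T  |      T            F                    F                        T                F            T         T
F  F  T  F  |      F            T                    F                        T                F            T         T
F  F  F  T  |      T            F                    F                        T                T            F         F
F  F  F  F  |      T            F                    F                        T                T            F         F
The formula is true on 8 of the 16 rows.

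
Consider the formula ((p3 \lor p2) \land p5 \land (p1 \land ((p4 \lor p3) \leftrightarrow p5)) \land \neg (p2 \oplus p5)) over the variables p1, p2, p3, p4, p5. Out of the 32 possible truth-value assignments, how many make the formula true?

3

p1 | p2 | p3 | p4 | p5 | φ
-- | -- | -- | -- | -- | -
1  | 1  | 1  | 1  | 1  | 1
1  | 1  | 1  | 1  | 0  | 0
1  | 1  | 1  | 0  | 1  | 1
1  | 1  | 1  | 0  | 0  | 0
1  | 1  | 0  | 1  | 1  | 1
1  | 1  | 0  | 1  | 0  | 0
1  | 1  | 0  | 0  | 1  | 0
1  | 1  | 0  | 0  | 0  | 0
1  | 0  | 1  | 1  | 1  | 0
1  | 0  | 1  | 1  | 0  | 0
1  | 0  | 1  | 0  | 1  | 0
1  | 0  | 1  | 0  | 0  | 0
1  | 0  | 0  | 1  | 1  | 0
1  | 0  | 0  | 1  | 0  | 0
1  | 0  | 0  | 0  | 1  | 0
1  | 0  | 0  | 0  | 0  | 0
0  | 1  | 1  | 1  | 1  | 0
0  | 1  | 1  | 1  | 0  | 0
0  | 1  | 1  | 0  | 1  | 0
0  | 1  | 1  | 0  | 0  | 0
0  | 1  | 0  | 1  | 1  | 0
0  | 1  | 0  | 1  | 0  | 0
0  | 1  | 0  | 0  | 1  | 0
0  | 1  | 0  | 0  | 0  | 0
0  | 0  | 1  | 1  | 1  | 0
0  | 0  | 1  | 1  | 0  | 0
0  | 0  | 1  | 0  | 1  | 0
0  | 0  | 1  | 0  | 0  | 0
0  | 0  | 0  | 1  | 1  | 0
0  | 0  | 0  | 1  | 0  | 0
0  | 0  | 0  | 0  | 1  | 0
0  | 0  | 0  | 0  | 0  | 0
The formula is true on 3 of the 32 rows.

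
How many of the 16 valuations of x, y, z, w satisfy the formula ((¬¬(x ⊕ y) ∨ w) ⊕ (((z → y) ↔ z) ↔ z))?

x  y  z  w  |  (x ⊕ y)  ¬(x ⊕ y)  ¬¬(x ⊕ y)  (¬¬(x ⊕ y) ∨ w)  (z → y)  ((z → y) ↔ z)  (((z → y) ↔ z) ↔ z)  φ
0  0  0  0  |     0        1          0             0            1           0                 1           1
0  0  0  1  |     0        1          0             1            1           0                 1           0
0  0  1  0  |     0        1          0             0            0           0                 0           0
0  0  1  1  |     0        1          0             1            0           0                 0           1
0  1  0  0  |     1        0          1             1            1           0                 1           0
0  1  0  1  |     1        0          1             1            1           0                 1           0
0  1  1  0  |     1        0          1             1            1           1                 1           0
0  1  1  1  |     1        0          1             1            1           1                 1           0
1  0  0  0  |     1        0          1             1            1           0                 1           0
1  0  0  1  |     1        0          1             1            1           0                 1           0
1  0  1  0  |     1        0          1             1            0           0                 0           1
1  0  1  1  |     1        0          1             1            0           0                 0           1
1  1  0  0  |     0        1          0             0            1           0                 1           1
1  1  0  1  |     0        1          0             1            1           0                 1           0
1  1  1  0  |     0        1          0             0            1           1                 1           1
1  1  1  1  |     0        1          0             1            1           1                 1           0
The formula is true on 6 of the 16 rows.

6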